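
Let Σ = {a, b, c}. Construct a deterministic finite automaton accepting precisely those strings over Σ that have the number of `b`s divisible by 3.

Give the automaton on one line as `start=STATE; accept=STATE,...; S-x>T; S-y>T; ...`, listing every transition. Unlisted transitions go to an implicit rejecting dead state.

Keep the running count of `b`s modulo 3: each `b` advances along the cycle S0 → S1 → S2 → S0 while other symbols loop. Accept at S0.
3 states suffice.
        a   b   c  
>* S0   S0  S1  S0 
   S1   S1  S2  S1 
   S2   S2  S0  S2 
(> = start, * = accepting)

start=S0; accept=S0; S0-a>S0; S0-b>S1; S0-c>S0; S1-a>S1; S1-b>S2; S1-c>S1; S2-a>S2; S2-b>S0; S2-c>S2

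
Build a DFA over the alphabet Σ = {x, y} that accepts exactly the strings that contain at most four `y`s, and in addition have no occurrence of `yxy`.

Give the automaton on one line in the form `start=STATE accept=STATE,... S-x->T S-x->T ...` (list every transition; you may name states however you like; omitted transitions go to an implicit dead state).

Handle the two conditions separately and then intersect. The first has 6 states tracking the count of `y`s, saturating at 5; the second has 4 states tracking partial matches of the forbidden pattern `yxy`. A product state is a pair (one from each), accepting exactly when both do.
A 20-state machine:
          x    y  
>* S0     S0   S1 
 * S1     S2   S3 
 * S2     S4   S5 
 * S3     S6   S7 
 * S4     S4   S3 
   S5     S5   S8 
 * S6     S9   S8 
 * S7    S10  S11 
   S8     S8  S12 
 * S9     S9   S7 
 * S10   S13  S12 
 * S11   S14  S15 
   S12   S12  S16 
 * S13   S13  S11 
 * S14   S17  S16 
   S15   S18  S15 
   S16   S16  S16 
 * S17   S17  S15 
   S18   S19  S16 
   S19   S19  S15 
(> = start, * = accepting)

start=S0 accept=S0,S1,S2,S3,S4,S6,S7,S9,S10,S11,S13,S14,S17 S0-x->S0 S0-y->S1 S1-x->S2 S1-y->S3 S2-x->S4 S2-y->S5 S3-x->S6 S3-y->S7 S4-x->S4 S4-y->S3 S5-x->S5 S5-y->S8 S6-x->S9 S6-y->S8 S7-x->S10 S7-y->S11 S8-x->S8 S8-y->S12 S9-x->S9 S9-y->S7 S10-x->S13 S10-y->S12 S11-x->S14 S11-y->S15 S12-x->S12 S12-y->S16 S13-x->S13 S13-y->S11 S14-x->S17 S14-y->S16 S15-x->S18 S15-y->S15 S16-x->S16 S16-y->S16 S17-x->S17 S17-y->S15 S18-x->S19 S18-y->S16 S19-x->S19 S19-y->S15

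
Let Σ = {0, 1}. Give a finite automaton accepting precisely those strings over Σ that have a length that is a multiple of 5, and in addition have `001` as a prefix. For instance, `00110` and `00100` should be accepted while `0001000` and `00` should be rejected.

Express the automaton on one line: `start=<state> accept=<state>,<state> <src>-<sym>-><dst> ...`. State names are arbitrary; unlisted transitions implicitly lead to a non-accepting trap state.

start=S0 accept=S10 S0-0->S1 S0-1->S2 S1-0->S3 S1-1->S4 S2-0->S4 S2-1->S4 S3-0->S5 S3-1->S6 S4-0->S5 S4-1->S5 S5-0->S7 S5-1->S7 S6-0->S8 S6-1->S8 S7-0->S9 S7-1->S9 S8-0->S10 S8-1->S10 S9-0->S2 S9-1->S2 S10-0->S11 S10-1->S11 S11-0->S12 S11-1->S12 S12-0->S6 S12-1->S6

Run two small machines in parallel and take their product. The first has 5 states tracking the input length modulo 5; the second has 5 states tracking whether the input so far still matches the prefix `001`. A product state is a pair (one from each), accepting exactly when both do.
13 states suffice.
          0    1  
>  S0     S1   S2 
   S1     S3   S4 
   S2     S4   S4 
   S3     S5   S6 
   S4     S5   S5 
   S5     S7   S7 
   S6     S8   S8 
   S7     S9   S9 
   S8    S10  S10 
   S9     S2   S2 
 * S10   S11  S11 
   S11   S12  S12 
   S12    S6   S6 
(> = start, * = accepting)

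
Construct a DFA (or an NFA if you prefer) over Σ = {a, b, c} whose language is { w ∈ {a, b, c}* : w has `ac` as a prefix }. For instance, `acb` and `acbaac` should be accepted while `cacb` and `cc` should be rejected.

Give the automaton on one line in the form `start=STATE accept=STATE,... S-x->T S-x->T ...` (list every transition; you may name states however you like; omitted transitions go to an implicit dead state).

start=s0 accept=s2 s0-a->s1 s0-b->s3 s0-c->s3 s1-a->s3 s1-b->s3 s1-c->s2 s2-a->s2 s2-b->s2 s2-c->s2 s3-a->s3 s3-b->s3 s3-c->s3

Check the first 2 symbols one by one: s0 through s1 record how many have matched `ac` so far; any wrong symbol goes to the dead state s3. After all 2 match we enter the accepting sink s2.
        a   b   c  
>  s0   s1  s3  s3 
   s1   s3  s3  s2 
 * s2   s2  s2  s2 
   s3   s3  s3  s3 
(> = start, * = accepting)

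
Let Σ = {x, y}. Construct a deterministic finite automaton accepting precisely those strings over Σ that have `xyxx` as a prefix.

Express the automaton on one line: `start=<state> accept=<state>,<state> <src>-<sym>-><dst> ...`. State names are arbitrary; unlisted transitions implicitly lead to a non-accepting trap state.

Check the first 4 symbols one by one: S0 through S3 record how many have matched `xyxx` so far; any wrong symbol goes to the dead state S5. After all 4 match we enter the accepting sink S4.
6 states suffice.
        x   y  
>  S0   S1  S5 
   S1   S5  S2 
   S2   S3  S5 
   S3   S4  S5 
 * S4   S4  S4 
   S5   S5  S5 
(> = start, * = accepting)

start=S0 accept=S4 S0-x->S1 S0-y->S5 S1-x->S5 S1-y->S2 S2-x->S3 S2-y->S5 S3-x->S4 S3-y->S5 S4-x->S4 S4-y->S4 S5-x->S5 S5-y->S5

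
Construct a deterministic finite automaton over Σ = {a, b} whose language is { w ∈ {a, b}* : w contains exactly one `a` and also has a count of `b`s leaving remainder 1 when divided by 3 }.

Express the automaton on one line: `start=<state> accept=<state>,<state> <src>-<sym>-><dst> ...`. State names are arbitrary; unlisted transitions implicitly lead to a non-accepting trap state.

Run two small machines in parallel and take their product. The first has 3 states tracking the count of `a`s, saturating at 2; the second has 3 states tracking the count of `b`s modulo 3. A product state is a pair (one from each), accepting exactly when both do. Equivalent product states are then merged.
        a   b  
>  q0   q1  q2 
   q1   q3  q4 
   q2   q4  q5 
   q3   q3  q3 
 * q4   q3  q6 
   q5   q6  q0 
   q6   q3  q1 
(> = start, * = accepting)

start=q0 accept=q4 q0-a->q1 q0-b->q2 q1-a->q3 q1-b->q4 q2-a->q4 q2-b->q5 q3-a->q3 q3-b->q3 q4-a->q3 q4-b->q6 q5-a->q6 q5-b->q0 q6-a->q3 q6-b->q1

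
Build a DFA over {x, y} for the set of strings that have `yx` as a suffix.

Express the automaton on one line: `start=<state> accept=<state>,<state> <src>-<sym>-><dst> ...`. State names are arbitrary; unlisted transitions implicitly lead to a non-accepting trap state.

Remember how much of `yx` the current input suffix matches. State q0 means no match yet; q1 means the last symbol is `y`; q2 means the last 2 symbols are `yx`. Only q2 accepts. On a mismatch, fall back to the longest proper suffix that is still a prefix of `yx`.
        x   y  
>  q0   q0  q1 
   q1   q2  q1 
 * q2   q0  q1 
(> = start, * = accepting)

start=q0 accept=q2 q0-x->q0 q0-y->q1 q1-x->q2 q1-y->q1 q2-x->q0 q2-y->q1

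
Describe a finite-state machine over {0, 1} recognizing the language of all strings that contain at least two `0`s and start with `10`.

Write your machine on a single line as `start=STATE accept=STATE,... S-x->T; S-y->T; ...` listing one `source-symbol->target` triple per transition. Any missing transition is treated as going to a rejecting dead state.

start=A; accept=H,I; A-0->B; A-1->C; B-0->D; B-1->B; C-0->E; C-1->F; D-0->G; D-1->D; E-0->H; E-1->E; F-0->B; F-1->F; G-0->G; G-1->G; H-0->I; H-1->H; I-0->I; I-1->I

Run two small machines in parallel and take their product. The first has 4 states tracking the count of `0`s, saturating at 3; the second has 4 states tracking whether the input so far still matches the prefix `10`. A product state is a pair (one from each), accepting exactly when both do.
       0  1 
>  A   B  C 
   B   D  B 
   C   E  F 
   D   G  D 
   E   H  E 
   F   B  F 
   G   G  G 
 * H   I  H 
 * I   I  I 
(> = start, * = accepting)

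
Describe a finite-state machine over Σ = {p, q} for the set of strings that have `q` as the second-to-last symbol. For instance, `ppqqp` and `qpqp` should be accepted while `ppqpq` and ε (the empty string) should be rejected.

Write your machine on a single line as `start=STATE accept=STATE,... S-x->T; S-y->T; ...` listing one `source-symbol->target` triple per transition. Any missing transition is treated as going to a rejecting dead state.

Because acceptance depends on a position counted from the end, the machine has to buffer the most recent 2 symbols. Make each state the string of the last up-to-2 symbols read; on input `x` shift the window left and append `x`. Accept when the buffered window has length 2 and begins with `q`.
With 7 states:
       p  q 
>  A   B  C 
   B   D  E 
   C   F  G 
   D   D  E 
   E   F  G 
 * F   D  E 
 * G   F  G 
(> = start, * = accepting)

start=A; accept=F,G; A-p->B; A-q->C; B-p->D; B-q->E; C-p->F; C-q->G; D-p->D; D-q->E; E-p->F; E-q->G; F-p->D; F-q->E; G-p->F; G-q->G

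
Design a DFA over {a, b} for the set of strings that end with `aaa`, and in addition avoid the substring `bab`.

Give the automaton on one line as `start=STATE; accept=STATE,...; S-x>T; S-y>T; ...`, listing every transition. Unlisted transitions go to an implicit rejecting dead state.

Handle the two conditions separately and then intersect. One (4 states) tracks how much of the suffix `aaa` has currently been matched; the other (4 states) tracks partial matches of the forbidden pattern `bab`. Each combined state is a pair, one component from each; accept when both components accept.
        a   b  
>  q0   q1  q2 
   q1   q3  q2 
   q2   q4  q2 
   q3   q5  q2 
   q4   q3  q6 
 * q5   q5  q2 
   q6   q7  q6 
   q7   q8  q6 
   q8   q9  q6 
   q9   q9  q6 
(> = start, * = accepting)

start=q0; accept=q5; q0-a>q1; q0-b>q2; q1-a>q3; q1-b>q2; q2-a>q4; q2-b>q2; q3-a>q5; q3-b>q2; q4-a>q3; q4-b>q6; q5-a>q5; q5-b>q2; q6-a>q7; q6-b>q6; q7-a>q8; q7-b>q6; q8-a>q9; q8-b>q6; q9-a>q9; q9-b>q6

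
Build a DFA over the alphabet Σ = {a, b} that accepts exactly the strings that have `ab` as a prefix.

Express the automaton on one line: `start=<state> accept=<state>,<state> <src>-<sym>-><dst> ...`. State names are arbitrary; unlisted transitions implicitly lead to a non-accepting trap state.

Check the first 2 symbols one by one: s0 through s1 record how many have matched `ab` so far; any wrong symbol goes to the dead state s3. After all 2 match we enter the accepting sink s2.
        a   b  
>  s0   s1  s3 
   s1   s3  s2 
 * s2   s2  s2 
   s3   s3  s3 
(> = start, * = accepting)

start=s0 accept=s2 s0-a->s1 s0-b->s3 s1-a->s3 s1-b->s2 s2-a->s2 s2-b->s2 s3-a->s3 s3-b->s3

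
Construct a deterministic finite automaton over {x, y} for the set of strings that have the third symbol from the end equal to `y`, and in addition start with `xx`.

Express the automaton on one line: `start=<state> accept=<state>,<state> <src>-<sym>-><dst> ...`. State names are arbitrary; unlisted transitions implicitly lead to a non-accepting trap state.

Run two small machines in parallel and take their product. The first has 15 states tracking the last 3 symbols read; the second has 4 states tracking whether the input so far still matches the prefix `xx`. A product state is a pair (one from each), accepting exactly when both do.
A 23-state machine:
          x    y  
>  s0     s1   s2 
   s1     s3   s4 
   s2     s5   s6 
   s3     s7   s8 
   s4     s9  s10 
   s5    s11  s12 
   s6    s13  s14 
   s7     s7   s8 
   s8    s15  s16 
   s9    s11  s12 
   s10   s13  s14 
   s11   s17  s18 
   s12    s9  s10 
   s13   s11  s12 
   s14   s13  s14 
   s15   s19  s20 
   s16   s21  s22 
   s17   s17  s18 
   s18    s9  s10 
 * s19    s7   s8 
 * s20   s15  s16 
 * s21   s19  s20 
 * s22   s21  s22 
(> = start, * = accepting)

start=s0 accept=s19,s20,s21,s22 s0-x->s1 s0-y->s2 s1-x->s3 s1-y->s4 s2-x->s5 s2-y->s6 s3-x->s7 s3-y->s8 s4-x->s9 s4-y->s10 s5-x->s11 s5-y->s12 s6-x->s13 s6-y->s14 s7-x->s7 s7-y->s8 s8-x->s15 s8-y->s16 s9-x->s11 s9-y->s12 s10-x->s13 s10-y->s14 s11-x->s17 s11-y->s18 s12-x->s9 s12-y->s10 s13-x->s11 s13-y->s12 s14-x->s13 s14-y->s14 s15-x->s19 s15-y->s20 s16-x->s21 s16-y->s22 s17-x->s17 s17-y->s18 s18-x->s9 s18-y->s10 s19-x->s7 s19-y->s8 s20-x->s15 s20-y->s16 s21-x->s19 s21-y->s20 s22-x->s21 s22-y->s22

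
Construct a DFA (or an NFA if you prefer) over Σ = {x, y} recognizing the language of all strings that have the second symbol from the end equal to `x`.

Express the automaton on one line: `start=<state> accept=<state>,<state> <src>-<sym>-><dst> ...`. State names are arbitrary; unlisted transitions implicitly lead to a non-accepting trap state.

Because acceptance depends on a position counted from the end, the machine has to buffer the most recent 2 symbols. Make each state the string of the last up-to-2 symbols read; on input `x` shift the window left and append `x`. Accept when the buffered window has length 2 and begins with `x`.
A 7-state machine:
        x   y  
>  q0   q1  q2 
   q1   q3  q4 
   q2   q5  q6 
 * q3   q3  q4 
 * q4   q5  q6 
   q5   q3  q4 
   q6   q5  q6 
(> = start, * = accepting)

start=q0 accept=q3,q4 q0-x->q1 q0-y->q2 q1-x->q3 q1-y->q4 q2-x->q5 q2-y->q6 q3-x->q3 q3-y->q4 q4-x->q5 q4-y->q6 q5-x->q3 q5-y->q4 q6-x->q5 q6-y->q6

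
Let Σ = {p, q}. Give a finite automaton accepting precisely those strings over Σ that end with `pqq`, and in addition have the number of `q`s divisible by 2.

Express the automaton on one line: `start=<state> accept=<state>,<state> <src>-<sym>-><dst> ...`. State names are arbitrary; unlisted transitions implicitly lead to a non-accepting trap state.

Handle the two conditions separately and then intersect. One (4 states) tracks how much of the suffix `pqq` has currently been matched; the other (2 states) tracks the count of `q`s modulo 2. Each combined state is a pair, one component from each; accept when both components accept.
An 8-state machine:
        p   q  
>  S0   S1  S2 
   S1   S1  S3 
   S2   S4  S0 
   S3   S4  S5 
   S4   S4  S6 
 * S5   S1  S2 
   S6   S1  S7 
   S7   S4  S0 
(> = start, * = accepting)

start=S0 accept=S5 S0-p->S1 S0-q->S2 S1-p->S1 S1-q->S3 S2-p->S4 S2-q->S0 S3-p->S4 S3-q->S5 S4-p->S4 S4-q->S6 S5-p->S1 S5-q->S2 S6-p->S1 S6-q->S7 S7-p->S4 S7-q->S0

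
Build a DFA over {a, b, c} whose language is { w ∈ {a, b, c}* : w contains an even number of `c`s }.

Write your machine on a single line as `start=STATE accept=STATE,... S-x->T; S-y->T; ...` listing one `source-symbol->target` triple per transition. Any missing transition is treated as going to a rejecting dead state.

Keep the running count of `c`s modulo 2: each `c` advances along the cycle q0 → q1 → q0 while other symbols loop. Accept at q0.
A 2-state machine:
        a   b   c  
>* q0   q0  q0  q1 
   q1   q1  q1  q0 
(> = start, * = accepting)

start=q0; accept=q0; q0-a->q0; q0-b->q0; q0-c->q1; q1-a->q1; q1-b->q1; q1-c->q0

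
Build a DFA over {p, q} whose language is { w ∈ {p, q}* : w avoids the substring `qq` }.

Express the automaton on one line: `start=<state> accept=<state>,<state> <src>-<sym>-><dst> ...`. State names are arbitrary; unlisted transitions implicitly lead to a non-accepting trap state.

start=s0 accept=s0,s1 s0-p->s0 s0-q->s1 s1-p->s0 s1-q->s2 s2-p->s2 s2-q->s2

This is the complement of 'contains `qq`'. Use the same substring-matching states — s0 through s2 holding how much of `qq` has just been matched — but flip the accepting set: everything except the trap s2 accepts.
A 3-state machine:
        p   q  
>* s0   s0  s1 
 * s1   s0  s2 
   s2   s2  s2 
(> = start, * = accepting)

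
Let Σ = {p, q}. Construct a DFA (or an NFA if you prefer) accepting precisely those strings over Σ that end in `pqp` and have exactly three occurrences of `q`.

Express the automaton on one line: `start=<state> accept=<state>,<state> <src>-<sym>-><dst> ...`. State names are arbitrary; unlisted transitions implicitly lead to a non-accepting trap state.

Build one automaton per condition and run them in lockstep. One (4 states) tracks how much of the suffix `pqp` has currently been matched; the other (5 states) tracks the count of `q`s, saturating at 4. Each combined state is a pair, one component from each; accept when both components accept. Minimizing collapses redundant product states.
With 7 states:
       p  q 
>  A   A  B 
   B   B  C 
   C   D  E 
   D   D  F 
   E   E  E 
   F   G  E 
 * G   E  E 
(> = start, * = accepting)

start=A accept=G A-p->A A-q->B B-p->B B-q->C C-p->D C-q->E D-p->D D-q->F E-p->E E-q->E F-p->G F-q->E G-p->E G-q->E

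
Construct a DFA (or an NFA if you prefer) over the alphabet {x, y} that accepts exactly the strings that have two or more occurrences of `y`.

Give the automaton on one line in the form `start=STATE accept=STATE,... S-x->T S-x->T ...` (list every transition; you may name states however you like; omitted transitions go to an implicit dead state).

start=q0 accept=q2,q3 q0-x->q0 q0-y->q1 q1-x->q1 q1-y->q2 q2-x->q2 q2-y->q3 q3-x->q3 q3-y->q3

Count `y`s, saturating at 3: states q0 through q2 mean 0 through 2 `y`s seen; q3 means more than 2. Each `y` increments (capped at q3); other symbols loop. Accept from {q2, q3}.
4 states suffice.
        x   y  
>  q0   q0  q1 
   q1   q1  q2 
 * q2   q2  q3 
 * q3   q3  q3 
(> = start, * = accepting)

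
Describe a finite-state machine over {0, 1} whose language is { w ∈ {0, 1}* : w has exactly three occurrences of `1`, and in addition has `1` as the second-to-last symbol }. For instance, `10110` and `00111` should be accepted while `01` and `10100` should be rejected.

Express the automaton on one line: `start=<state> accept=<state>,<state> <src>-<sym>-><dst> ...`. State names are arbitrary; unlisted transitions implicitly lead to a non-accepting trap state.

Handle the two conditions separately and then intersect. One (5 states) tracks the count of `1`s, saturating at 4; the other (7 states) tracks the last 2 symbols read. Each combined state is a pair, one component from each; accept when both components accept. Minimizing collapses redundant product states.
With 8 states:
       0  1 
>  A   A  B 
   B   B  C 
   C   D  E 
   D   D  F 
 * E   G  H 
   F   G  H 
 * G   H  H 
   H   H  H 
(> = start, * = accepting)

start=A accept=E,G A-0->A A-1->B B-0->B B-1->C C-0->D C-1->E D-0->D D-1->F E-0->G E-1->H F-0->G F-1->H G-0->H G-1->H H-0->H H-1->H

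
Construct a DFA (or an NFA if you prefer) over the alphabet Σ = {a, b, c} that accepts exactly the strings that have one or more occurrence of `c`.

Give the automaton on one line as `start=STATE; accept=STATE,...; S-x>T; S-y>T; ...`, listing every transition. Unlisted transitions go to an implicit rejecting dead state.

Count `c`s, saturating at 2: state s0 means no `c` yet, s1 means one `c` seen, s2 means more than one. Each `c` increments (capped at s2); other symbols loop. Accept from {s1, s2}.
        a   b   c  
>  s0   s0  s0  s1 
 * s1   s1  s1  s2 
 * s2   s2  s2  s2 
(> = start, * = accepting)

start=s0; accept=s1,s2; s0-a>s0; s0-b>s0; s0-c>s1; s1-a>s1; s1-b>s1; s1-c>s2; s2-a>s2; s2-b>s2; s2-c>s2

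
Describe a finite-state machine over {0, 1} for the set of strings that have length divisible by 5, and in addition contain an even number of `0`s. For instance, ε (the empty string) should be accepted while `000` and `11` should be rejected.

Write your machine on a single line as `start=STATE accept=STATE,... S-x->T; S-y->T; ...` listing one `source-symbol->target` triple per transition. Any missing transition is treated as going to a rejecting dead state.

start=s0; accept=s0; s0-0->s1; s0-1->s2; s1-0->s3; s1-1->s4; s2-0->s4; s2-1->s3; s3-0->s5; s3-1->s6; s4-0->s6; s4-1->s5; s5-0->s7; s5-1->s8; s6-0->s8; s6-1->s7; s7-0->s9; s7-1->s0; s8-0->s0; s8-1->s9; s9-0->s2; s9-1->s1

Handle the two conditions separately and then intersect. The first has 5 states tracking the input length modulo 5; the second has 2 states tracking the count of `0`s modulo 2. A product state is a pair (one from each), accepting exactly when both do.
10 states suffice.
        0   1  
>* s0   s1  s2 
   s1   s3  s4 
   s2   s4  s3 
   s3   s5  s6 
   s4   s6  s5 
   s5   s7  s8 
   s6   s8  s7 
   s7   s9  s0 
   s8   s0  s9 
   s9   s2  s1 
(> = start, * = accepting)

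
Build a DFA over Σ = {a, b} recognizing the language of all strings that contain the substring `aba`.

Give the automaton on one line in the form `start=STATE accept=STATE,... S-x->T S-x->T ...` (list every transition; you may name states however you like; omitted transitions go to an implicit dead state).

Track how much of `aba` has been matched so far: state q0 is no progress, q3 is the absorbing accept state reached once `aba` has occurred. Intermediate states record partial matches; on a mismatch, fall back to the longest reusable overlap.
        a   b  
>  q0   q1  q0 
   q1   q1  q2 
   q2   q3  q0 
 * q3   q3  q3 
(> = start, * = accepting)

start=q0 accept=q3 q0-a->q1 q0-b->q0 q1-a->q1 q1-b->q2 q2-a->q3 q2-b->q0 q3-a->q3 q3-b->q3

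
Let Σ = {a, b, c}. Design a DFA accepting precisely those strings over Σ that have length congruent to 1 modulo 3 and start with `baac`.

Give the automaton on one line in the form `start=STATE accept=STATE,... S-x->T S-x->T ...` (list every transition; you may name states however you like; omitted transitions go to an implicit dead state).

Run two small machines in parallel and take their product. One (3 states) tracks the input length modulo 3; the other (6 states) tracks whether the input so far still matches the prefix `baac`. Each combined state is a pair, one component from each; accept when both components accept.
10 states suffice.
        a   b   c  
>  q0   q1  q2  q1 
   q1   q3  q3  q3 
   q2   q4  q3  q3 
   q3   q5  q5  q5 
   q4   q6  q5  q5 
   q5   q1  q1  q1 
   q6   q1  q1  q7 
 * q7   q8  q8  q8 
   q8   q9  q9  q9 
   q9   q7  q7  q7 
(> = start, * = accepting)

start=q0 accept=q7 q0-a->q1 q0-b->q2 q0-c->q1 q1-a->q3 q1-b->q3 q1-c->q3 q2-a->q4 q2-b->q3 q2-c->q3 q3-a->q5 q3-b->q5 q3-c->q5 q4-a->q6 q4-b->q5 q4-c->q5 q5-a->q1 q5-b->q1 q5-c->q1 q6-a->q1 q6-b->q1 q6-c->q7 q7-a->q8 q7-b->q8 q7-c->q8 q8-a->q9 q8-b->q9 q8-c->q9 q9-a->q7 q9-b->q7 q9-c->q7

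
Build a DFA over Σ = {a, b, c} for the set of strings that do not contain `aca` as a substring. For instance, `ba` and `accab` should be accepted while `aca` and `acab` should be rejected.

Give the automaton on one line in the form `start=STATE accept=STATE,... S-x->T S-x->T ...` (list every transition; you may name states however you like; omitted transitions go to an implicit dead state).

start=q0 accept=q0,q1,q2 q0-a->q1 q0-b->q0 q0-c->q0 q1-a->q1 q1-b->q0 q1-c->q2 q2-a->q3 q2-b->q0 q2-c->q0 q3-a->q3 q3-b->q3 q3-c->q3

This is the complement of 'contains `aca`'. Use the same substring-matching states — q0 through q3 holding how much of `aca` has just been matched — but flip the accepting set: everything except the trap q3 accepts.
        a   b   c  
>* q0   q1  q0  q0 
 * q1   q1  q0  q2 
 * q2   q3  q0  q0 
   q3   q3  q3  q3 
(> = start, * = accepting)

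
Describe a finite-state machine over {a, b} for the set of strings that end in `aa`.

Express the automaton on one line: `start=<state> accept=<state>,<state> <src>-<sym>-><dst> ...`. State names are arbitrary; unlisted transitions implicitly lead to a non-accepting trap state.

start=s0 accept=s2 s0-a->s1 s0-b->s0 s1-a->s2 s1-b->s0 s2-a->s2 s2-b->s0

Let each state record the length of the longest suffix of the input read so far that is also a prefix of `aa`. s1 means the last symbol is `a`; s2 means the last 2 symbols are `aa`. Accept only at s2, where the string currently ends in `aa`.
With 3 states:
        a   b  
>  s0   s1  s0 
   s1   s2  s0 
 * s2   s2  s0 
(> = start, * = accepting)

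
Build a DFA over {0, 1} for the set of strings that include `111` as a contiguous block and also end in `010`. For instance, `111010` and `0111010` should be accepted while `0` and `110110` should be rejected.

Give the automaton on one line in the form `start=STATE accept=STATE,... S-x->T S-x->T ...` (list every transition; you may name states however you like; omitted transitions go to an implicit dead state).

Build one automaton per condition and run them in lockstep. One (4 states) tracks whether and how much of `111` has been seen; the other (4 states) tracks how much of the suffix `010` has currently been matched. Each combined state is a pair, one component from each; accept when both components accept. Minimizing collapses redundant product states.
        0   1  
>  s0   s0  s1 
   s1   s0  s2 
   s2   s0  s3 
   s3   s4  s3 
   s4   s4  s5 
   s5   s6  s3 
 * s6   s4  s5 
(> = start, * = accepting)

start=s0 accept=s6 s0-0->s0 s0-1->s1 s1-0->s0 s1-1->s2 s2-0->s0 s2-1->s3 s3-0->s4 s3-1->s3 s4-0->s4 s4-1->s5 s5-0->s6 s5-1->s3 s6-0->s4 s6-1->s5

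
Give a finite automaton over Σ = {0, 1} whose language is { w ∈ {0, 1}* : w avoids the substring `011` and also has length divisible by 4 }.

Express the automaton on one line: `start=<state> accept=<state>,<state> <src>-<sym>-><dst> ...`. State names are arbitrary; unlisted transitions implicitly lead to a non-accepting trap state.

Build one automaton per condition and run them in lockstep. One (4 states) tracks partial matches of the forbidden pattern `011`; the other (4 states) tracks the input length modulo 4. Each combined state is a pair, one component from each; accept when both components accept. Minimizing collapses redundant product states.
With 13 states:
       0  1 
>* A   B  C 
   B   D  E 
   C   D  F 
   D   G  H 
   E   G  I 
   F   G  J 
   G   K  L 
   H   K  I 
   I   I  I 
   J   K  A 
 * K   B  M 
 * L   B  I 
   M   D  I 
(> = start, * = accepting)

start=A accept=A,K,L A-0->B A-1->C B-0->D B-1->E C-0->D C-1->F D-0->G D-1->H E-0->G E-1->I F-0->G F-1->J G-0->K G-1->L H-0->K H-1->I I-0->I I-1->I J-0->K J-1->A K-0->B K-1->M L-0->B L-1->I M-0->D M-1->I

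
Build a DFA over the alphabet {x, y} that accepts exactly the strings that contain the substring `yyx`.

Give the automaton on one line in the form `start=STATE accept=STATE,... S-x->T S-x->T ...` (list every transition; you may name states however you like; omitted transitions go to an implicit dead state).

Track how much of `yyx` has been matched so far: state s0 is no progress, s3 is the absorbing accept state reached once `yyx` has occurred. Intermediate states record partial matches; on a mismatch, fall back to the longest reusable overlap.
4 states suffice.
        x   y  
>  s0   s0  s1 
   s1   s0  s2 
   s2   s3  s2 
 * s3   s3  s3 
(> = start, * = accepting)

start=s0 accept=s3 s0-x->s0 s0-y->s1 s1-x->s0 s1-y->s2 s2-x->s3 s2-y->s2 s3-x->s3 s3-y->s3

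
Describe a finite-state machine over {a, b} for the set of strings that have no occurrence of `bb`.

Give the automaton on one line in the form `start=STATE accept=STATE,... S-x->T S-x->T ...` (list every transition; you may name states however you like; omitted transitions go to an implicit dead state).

start=S0 accept=S0,S1 S0-a->S0 S0-b->S1 S1-a->S0 S1-b->S2 S2-a->S2 S2-b->S2

This is the complement of 'contains `bb`'. Use the same substring-matching states — S0 through S2 holding how much of `bb` has just been matched — but flip the accepting set: everything except the trap S2 accepts.
With 3 states:
        a   b  
>* S0   S0  S1 
 * S1   S0  S2 
   S2   S2  S2 
(> = start, * = accepting)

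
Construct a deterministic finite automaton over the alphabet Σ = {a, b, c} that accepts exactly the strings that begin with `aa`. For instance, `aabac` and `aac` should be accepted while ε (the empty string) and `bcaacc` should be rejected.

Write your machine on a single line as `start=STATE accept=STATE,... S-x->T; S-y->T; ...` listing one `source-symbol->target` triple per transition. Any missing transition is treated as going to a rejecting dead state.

start=S0; accept=S2; S0-a->S1; S0-b->S3; S0-c->S3; S1-a->S2; S1-b->S3; S1-c->S3; S2-a->S2; S2-b->S2; S2-c->S2; S3-a->S3; S3-b->S3; S3-c->S3

Walk along `aa` while the input agrees: from S0 take `a` to S1, and so on. Any deviation drops to the rejecting sink S3. Once S2 is reached the prefix is confirmed and every continuation is accepted.
4 states suffice.
        a   b   c  
>  S0   S1  S3  S3 
   S1   S2  S3  S3 
 * S2   S2  S2  S2 
   S3   S3  S3  S3 
(> = start, * = accepting)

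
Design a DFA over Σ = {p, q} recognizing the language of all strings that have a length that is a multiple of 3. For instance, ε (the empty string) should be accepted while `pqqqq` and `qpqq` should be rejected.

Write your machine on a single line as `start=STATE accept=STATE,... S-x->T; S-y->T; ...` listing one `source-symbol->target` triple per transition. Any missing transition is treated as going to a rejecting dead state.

start=s0; accept=s0; s0-p->s1; s0-q->s1; s1-p->s2; s1-q->s2; s2-p->s0; s2-q->s0

Count input length modulo 3: every symbol advances one step around the cycle s0 → s1 → s2 → s0. Accept at s0.
A 3-state machine:
        p   q  
>* s0   s1  s1 
   s1   s2  s2 
   s2   s0  s0 
(> = start, * = accepting)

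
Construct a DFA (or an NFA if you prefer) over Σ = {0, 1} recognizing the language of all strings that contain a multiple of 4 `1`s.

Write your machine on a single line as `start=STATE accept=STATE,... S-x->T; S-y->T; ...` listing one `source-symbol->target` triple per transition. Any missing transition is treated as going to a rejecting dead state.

start=q0; accept=q0; q0-0->q0; q0-1->q1; q1-0->q1; q1-1->q2; q2-0->q2; q2-1->q3; q3-0->q3; q3-1->q0

The only thing that matters is how many `1`s have appeared, reduced mod 4. Use one state per residue: q0 for 0, …, q3 for 3. Reading `1` moves to the next residue; anything else stays put. q0 is accepting.
With 4 states:
        0   1  
>* q0   q0  q1 
   q1   q1  q2 
   q2   q2  q3 
   q3   q3  q0 
(> = start, * = accepting)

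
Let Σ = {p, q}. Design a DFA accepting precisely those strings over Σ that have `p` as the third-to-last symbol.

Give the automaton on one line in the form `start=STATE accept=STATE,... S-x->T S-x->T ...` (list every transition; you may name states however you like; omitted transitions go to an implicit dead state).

start=s0 accept=s7,s8,s9,s10 s0-p->s1 s0-q->s2 s1-p->s3 s1-q->s4 s2-p->s5 s2-q->s6 s3-p->s7 s3-q->s8 s4-p->s9 s4-q->s10 s5-p->s11 s5-q->s12 s6-p->s13 s6-q->s14 s7-p->s7 s7-q->s8 s8-p->s9 s8-q->s10 s9-p->s11 s9-q->s12 s10-p->s13 s10-q->s14 s11-p->s7 s11-q->s8 s12-p->s9 s12-q->s10 s13-p->s11 s13-q->s12 s14-p->s13 s14-q->s14

A DFA must remember the last 3 symbols (since which symbol is third-to-last isn't known until the input ends). Use one state per possible window of the last ≤3 symbols; accept from those whose window starts with `p`.
15 states suffice.
          p    q  
>  s0     s1   s2 
   s1     s3   s4 
   s2     s5   s6 
   s3     s7   s8 
   s4     s9  s10 
   s5    s11  s12 
   s6    s13  s14 
 * s7     s7   s8 
 * s8     s9  s10 
 * s9    s11  s12 
 * s10   s13  s14 
   s11    s7   s8 
   s12    s9  s10 
   s13   s11  s12 
   s14   s13  s14 
(> = start, * = accepting)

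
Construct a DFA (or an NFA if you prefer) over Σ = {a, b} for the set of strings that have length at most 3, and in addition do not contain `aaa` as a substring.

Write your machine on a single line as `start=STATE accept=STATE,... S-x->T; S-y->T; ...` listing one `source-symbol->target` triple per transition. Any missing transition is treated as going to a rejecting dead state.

Handle the two conditions separately and then intersect. The first has 5 states tracking the input length, saturating at 4; the second has 4 states tracking partial matches of the forbidden pattern `aaa`. A product state is a pair (one from each), accepting exactly when both do.
          a    b  
>* S0     S1   S2 
 * S1     S3   S4 
 * S2     S5   S4 
 * S3     S6   S7 
 * S4     S8   S7 
 * S5     S9   S7 
   S6    S10  S10 
 * S7    S11  S12 
 * S8    S13  S12 
 * S9    S10  S12 
   S10   S10  S10 
   S11   S13  S12 
   S12   S11  S12 
   S13   S10  S12 
(> = start, * = accepting)

start=S0; accept=S0,S1,S2,S3,S4,S5,S7,S8,S9; S0-a->S1; S0-b->S2; S1-a->S3; S1-b->S4; S2-a->S5; S2-b->S4; S3-a->S6; S3-b->S7; S4-a->S8; S4-b->S7; S5-a->S9; S5-b->S7; S6-a->S10; S6-b->S10; S7-a->S11; S7-b->S12; S8-a->S13; S8-b->S12; S9-a->S10; S9-b->S12; S10-a->S10; S10-b->S10; S11-a->S13; S11-b->S12; S12-a->S11; S12-b->S12; S13-a->S10; S13-b->S12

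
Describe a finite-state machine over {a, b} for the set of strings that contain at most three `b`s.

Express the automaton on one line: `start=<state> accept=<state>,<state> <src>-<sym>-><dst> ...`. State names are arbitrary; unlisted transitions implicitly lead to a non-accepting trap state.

Only the number of `b`s matters, and only up to 4. Make a chain S0 → S1 → S2 → S3 → S4 advanced by each `b` (with S4 absorbing); every other symbol self-loops. The accepting set is {S0, S1, S2, S3}.
5 states suffice.
        a   b  
>* S0   S0  S1 
 * S1   S1  S2 
 * S2   S2  S3 
 * S3   S3  S4 
   S4   S4  S4 
(> = start, * = accepting)

start=S0 accept=S0,S1,S2,S3 S0-a->S0 S0-b->S1 S1-a->S1 S1-b->S2 S2-a->S2 S2-b->S3 S3-a->S3 S3-b->S4 S4-a->S4 S4-b->S4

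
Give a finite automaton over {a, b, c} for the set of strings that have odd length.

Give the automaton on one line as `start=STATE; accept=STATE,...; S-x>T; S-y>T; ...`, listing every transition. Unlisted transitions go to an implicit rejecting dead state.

start=S0; accept=S1; S0-a>S1; S0-b>S1; S0-c>S1; S1-a>S0; S1-b>S0; S1-c>S0

Only the length mod 2 matters, so use a 2-cycle: from any state, every input symbol moves to the next state, wrapping S1 back to S0. Mark S1 accepting.
With 2 states:
        a   b   c  
>  S0   S1  S1  S1 
 * S1   S0  S0  S0 
(> = start, * = accepting)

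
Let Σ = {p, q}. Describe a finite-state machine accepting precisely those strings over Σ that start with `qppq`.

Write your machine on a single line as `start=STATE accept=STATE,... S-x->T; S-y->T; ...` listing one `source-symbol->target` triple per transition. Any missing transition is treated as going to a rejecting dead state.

start=S0; accept=S4; S0-p->S5; S0-q->S1; S1-p->S2; S1-q->S5; S2-p->S3; S2-q->S5; S3-p->S5; S3-q->S4; S4-p->S4; S4-q->S4; S5-p->S5; S5-q->S5

Walk along `qppq` while the input agrees: from S0 take `q` to S1, and so on. Any deviation drops to the rejecting sink S5. Once S4 is reached the prefix is confirmed and every continuation is accepted.
With 6 states:
        p   q  
>  S0   S5  S1 
   S1   S2  S5 
   S2   S3  S5 
   S3   S5  S4 
 * S4   S4  S4 
   S5   S5  S5 
(> = start, * = accepting)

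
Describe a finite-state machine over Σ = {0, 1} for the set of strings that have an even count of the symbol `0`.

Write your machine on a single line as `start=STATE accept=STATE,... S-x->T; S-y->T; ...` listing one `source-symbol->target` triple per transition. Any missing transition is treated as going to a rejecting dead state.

The only thing that matters is how many `0`s have appeared, reduced mod 2. Use one state per residue: S0 for 0, …, S1 for 1. Reading `0` moves to the next residue; anything else stays put. S0 is accepting.
A 2-state machine:
        0   1  
>* S0   S1  S0 
   S1   S0  S1 
(> = start, * = accepting)

start=S0; accept=S0; S0-0->S1; S0-1->S0; S1-0->S0; S1-1->S1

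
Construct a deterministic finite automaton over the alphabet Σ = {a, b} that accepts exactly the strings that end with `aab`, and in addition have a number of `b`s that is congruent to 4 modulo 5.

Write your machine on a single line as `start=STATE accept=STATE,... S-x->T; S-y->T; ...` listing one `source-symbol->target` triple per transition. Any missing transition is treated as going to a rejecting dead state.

start=s0; accept=s7; s0-a->s0; s0-b->s1; s1-a->s1; s1-b->s2; s2-a->s2; s2-b->s3; s3-a->s4; s3-b->s5; s4-a->s6; s4-b->s5; s5-a->s5; s5-b->s0; s6-a->s6; s6-b->s7; s7-a->s5; s7-b->s0

Handle the two conditions separately and then intersect. One (4 states) tracks how much of the suffix `aab` has currently been matched; the other (5 states) tracks the count of `b`s modulo 5. Each combined state is a pair, one component from each; accept when both components accept. Equivalent product states are then merged.
An 8-state machine:
        a   b  
>  s0   s0  s1 
   s1   s1  s2 
   s2   s2  s3 
   s3   s4  s5 
   s4   s6  s5 
   s5   s5  s0 
   s6   s6  s7 
 * s7   s5  s0 
(> = start, * = accepting)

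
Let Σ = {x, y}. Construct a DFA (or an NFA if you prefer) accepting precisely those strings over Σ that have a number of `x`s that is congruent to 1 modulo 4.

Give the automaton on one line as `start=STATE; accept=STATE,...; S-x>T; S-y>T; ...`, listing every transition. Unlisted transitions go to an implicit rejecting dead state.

start=A; accept=B; A-x>B; A-y>A; B-x>C; B-y>B; C-x>D; C-y>C; D-x>A; D-y>D

Keep the running count of `x`s modulo 4: each `x` advances along the cycle A → B → C → D → A while other symbols loop. Accept at B.
       x  y 
>  A   B  A 
 * B   C  B 
   C   D  C 
   D   A  D 
(> = start, * = accepting)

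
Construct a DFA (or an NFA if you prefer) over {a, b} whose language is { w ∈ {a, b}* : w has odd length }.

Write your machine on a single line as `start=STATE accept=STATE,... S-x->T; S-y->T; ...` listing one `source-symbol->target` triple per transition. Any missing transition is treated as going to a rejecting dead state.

Count input length modulo 2: every symbol advances one step around the cycle q0 → q1 → q0. Accept at q1.
A 2-state machine:
        a   b  
>  q0   q1  q1 
 * q1   q0  q0 
(> = start, * = accepting)

start=q0; accept=q1; q0-a->q1; q0-b->q1; q1-a->q0; q1-b->q0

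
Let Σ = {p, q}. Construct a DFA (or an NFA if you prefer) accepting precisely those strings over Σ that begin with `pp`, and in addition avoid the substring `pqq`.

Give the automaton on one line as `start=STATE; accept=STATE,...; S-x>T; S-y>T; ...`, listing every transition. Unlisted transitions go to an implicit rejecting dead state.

start=s0; accept=s3,s4; s0-p>s1; s0-q>s2; s1-p>s3; s1-q>s2; s2-p>s2; s2-q>s2; s3-p>s3; s3-q>s4; s4-p>s3; s4-q>s2

Handle the two conditions separately and then intersect. The first has 4 states tracking whether the input so far still matches the prefix `pp`; the second has 4 states tracking partial matches of the forbidden pattern `pqq`. A product state is a pair (one from each), accepting exactly when both do. After merging equivalent states the machine shrinks.
A 5-state machine:
        p   q  
>  s0   s1  s2 
   s1   s3  s2 
   s2   s2  s2 
 * s3   s3  s4 
 * s4   s3  s2 
(> = start, * = accepting)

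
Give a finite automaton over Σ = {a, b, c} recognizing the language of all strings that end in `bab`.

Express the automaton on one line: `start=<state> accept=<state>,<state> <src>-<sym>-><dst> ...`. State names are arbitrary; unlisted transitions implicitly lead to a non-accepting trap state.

Let each state record the length of the longest suffix of the input read so far that is also a prefix of `bab`. q1 means the last symbol is `b`; q2 means the last 2 symbols are `ba`; q3 means the last 3 symbols are `bab`. Accept only at q3, where the string currently ends in `bab`.
        a   b   c  
>  q0   q0  q1  q0 
   q1   q2  q1  q0 
   q2   q0  q3  q0 
 * q3   q2  q1  q0 
(> = start, * = accepting)

start=q0 accept=q3 q0-a->q0 q0-b->q1 q0-c->q0 q1-a->q2 q1-b->q1 q1-c->q0 q2-a->q0 q2-b->q3 q2-c->q0 q3-a->q2 q3-b->q1 q3-c->q0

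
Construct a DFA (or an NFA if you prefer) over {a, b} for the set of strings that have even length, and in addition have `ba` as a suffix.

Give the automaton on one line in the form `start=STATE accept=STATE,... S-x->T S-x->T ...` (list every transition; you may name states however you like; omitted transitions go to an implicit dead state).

start=q0 accept=q4 q0-a->q1 q0-b->q2 q1-a->q0 q1-b->q3 q2-a->q4 q2-b->q3 q3-a->q5 q3-b->q2 q4-a->q1 q4-b->q2 q5-a->q0 q5-b->q3

Build one automaton per condition and run them in lockstep. One (2 states) tracks the input length modulo 2; the other (3 states) tracks how much of the suffix `ba` has currently been matched. Each combined state is a pair, one component from each; accept when both components accept.
A 6-state machine:
        a   b  
>  q0   q1  q2 
   q1   q0  q3 
   q2   q4  q3 
   q3   q5  q2 
 * q4   q1  q2 
   q5   q0  q3 
(> = start, * = accepting)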